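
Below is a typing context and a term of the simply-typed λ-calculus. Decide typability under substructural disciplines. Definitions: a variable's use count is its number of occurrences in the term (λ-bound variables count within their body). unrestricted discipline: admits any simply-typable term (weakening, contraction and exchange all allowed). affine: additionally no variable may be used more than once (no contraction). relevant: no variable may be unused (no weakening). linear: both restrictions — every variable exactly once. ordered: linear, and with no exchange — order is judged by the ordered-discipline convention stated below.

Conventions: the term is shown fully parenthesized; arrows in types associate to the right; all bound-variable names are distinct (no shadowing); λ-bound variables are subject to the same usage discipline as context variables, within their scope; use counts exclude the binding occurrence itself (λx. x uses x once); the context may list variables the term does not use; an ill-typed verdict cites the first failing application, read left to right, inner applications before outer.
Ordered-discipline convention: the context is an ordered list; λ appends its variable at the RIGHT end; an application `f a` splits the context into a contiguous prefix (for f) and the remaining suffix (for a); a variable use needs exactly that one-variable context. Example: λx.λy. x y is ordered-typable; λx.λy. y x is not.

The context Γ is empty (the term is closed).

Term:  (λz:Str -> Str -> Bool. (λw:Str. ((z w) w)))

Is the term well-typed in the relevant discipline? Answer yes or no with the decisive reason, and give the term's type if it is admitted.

yes — at least one use each (z, w); term : (Str -> Str -> Bool) -> Str -> Bool
counts: z (λ-bound)=1, w (λ-bound)=2
order of uses: z, w, w
typing: ✓ — (Str -> Str -> Bool) -> Str -> Bool
all disciplines: ordered ✗ | linear ✗ | affine ✗ | relevant ✓ | unrestricted ✓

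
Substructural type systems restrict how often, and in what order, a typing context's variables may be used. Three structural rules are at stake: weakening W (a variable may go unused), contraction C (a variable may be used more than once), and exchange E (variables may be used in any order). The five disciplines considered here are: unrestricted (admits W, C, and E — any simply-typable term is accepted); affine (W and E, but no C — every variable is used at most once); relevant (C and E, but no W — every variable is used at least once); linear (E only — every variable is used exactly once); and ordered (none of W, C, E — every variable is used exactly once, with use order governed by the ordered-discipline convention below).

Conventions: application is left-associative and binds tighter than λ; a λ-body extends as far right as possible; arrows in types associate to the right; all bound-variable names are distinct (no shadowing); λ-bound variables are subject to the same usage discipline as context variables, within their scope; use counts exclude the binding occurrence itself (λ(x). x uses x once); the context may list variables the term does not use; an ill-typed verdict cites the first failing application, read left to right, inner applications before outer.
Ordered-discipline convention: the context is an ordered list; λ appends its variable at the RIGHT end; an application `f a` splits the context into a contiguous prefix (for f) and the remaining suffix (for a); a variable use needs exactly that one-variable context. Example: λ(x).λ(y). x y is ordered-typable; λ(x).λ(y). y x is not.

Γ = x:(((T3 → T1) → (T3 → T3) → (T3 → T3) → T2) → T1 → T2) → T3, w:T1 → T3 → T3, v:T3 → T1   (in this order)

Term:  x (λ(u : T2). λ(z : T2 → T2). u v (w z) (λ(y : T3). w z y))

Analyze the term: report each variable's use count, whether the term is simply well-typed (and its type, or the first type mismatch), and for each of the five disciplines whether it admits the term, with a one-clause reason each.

use counts: x=1, w=2, v=1, u (bound)=1, z (bound)=2, y (bound)=1
left-to-right use order: x, u, v, w, z, w, z, y
typing: ill-typed: non-function type T2 applied to an argument
ordered: ✗, fails simple typing
linear: ✗, a type mismatch blocks all five
affine: ✗, the type mismatch rejects it
relevant: ✗, not simply typable
unrestricted: ✗, fails simple typing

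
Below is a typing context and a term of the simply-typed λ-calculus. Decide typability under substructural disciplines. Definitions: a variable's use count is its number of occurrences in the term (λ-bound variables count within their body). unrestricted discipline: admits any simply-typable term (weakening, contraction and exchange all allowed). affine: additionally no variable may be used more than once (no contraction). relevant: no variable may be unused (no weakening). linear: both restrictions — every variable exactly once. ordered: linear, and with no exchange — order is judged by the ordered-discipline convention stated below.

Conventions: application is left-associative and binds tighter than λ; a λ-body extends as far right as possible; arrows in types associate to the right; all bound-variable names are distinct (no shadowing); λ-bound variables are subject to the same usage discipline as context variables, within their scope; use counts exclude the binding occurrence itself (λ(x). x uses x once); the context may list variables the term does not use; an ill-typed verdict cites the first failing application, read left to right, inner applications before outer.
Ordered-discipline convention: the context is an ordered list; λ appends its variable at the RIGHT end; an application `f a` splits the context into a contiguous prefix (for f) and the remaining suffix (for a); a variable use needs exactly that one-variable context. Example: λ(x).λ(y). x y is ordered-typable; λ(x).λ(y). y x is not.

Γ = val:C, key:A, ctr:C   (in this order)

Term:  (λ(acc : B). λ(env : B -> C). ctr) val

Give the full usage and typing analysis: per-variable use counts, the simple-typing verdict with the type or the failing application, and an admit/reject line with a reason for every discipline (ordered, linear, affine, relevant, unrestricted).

counts: val: 1; key: 0; ctr: 1; acc (λ-bound): 0; env (λ-bound): 0
use order (left to right): ctr, val
typing: ill-typed: a function awaiting B gets C
ordered ✗ (the type mismatch rejects it)
linear ✗ (not simply typable)
affine ✗ (fails simple typing)
relevant ✗ (a type mismatch blocks all five)
unrestricted ✗ (the type mismatch rejects it)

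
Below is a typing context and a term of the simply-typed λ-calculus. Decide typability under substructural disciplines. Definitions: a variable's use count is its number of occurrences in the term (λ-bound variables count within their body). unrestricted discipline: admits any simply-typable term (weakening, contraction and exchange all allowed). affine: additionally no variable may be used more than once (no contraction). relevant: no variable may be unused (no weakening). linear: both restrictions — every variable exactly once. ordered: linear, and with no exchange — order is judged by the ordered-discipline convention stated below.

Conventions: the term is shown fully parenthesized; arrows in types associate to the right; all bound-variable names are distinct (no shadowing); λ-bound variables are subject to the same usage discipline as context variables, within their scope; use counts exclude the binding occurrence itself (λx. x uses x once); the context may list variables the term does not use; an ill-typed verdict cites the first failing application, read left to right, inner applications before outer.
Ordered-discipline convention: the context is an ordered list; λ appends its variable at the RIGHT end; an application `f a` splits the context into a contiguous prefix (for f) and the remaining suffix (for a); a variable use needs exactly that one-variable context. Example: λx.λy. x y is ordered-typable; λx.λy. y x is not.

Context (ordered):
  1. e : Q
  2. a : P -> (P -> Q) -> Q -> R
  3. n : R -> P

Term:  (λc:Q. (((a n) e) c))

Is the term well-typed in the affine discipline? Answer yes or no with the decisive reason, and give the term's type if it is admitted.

no — fails simple typing
variable uses: e: 1, a: 1, n: 1, c (λ-bound): 1
use order (left to right): a, n, e, c
typing: ill-typed: argument of type R -> P where P is required
all disciplines: ordered ✗; linear ✗; affine ✗; relevant ✗; unrestricted ✗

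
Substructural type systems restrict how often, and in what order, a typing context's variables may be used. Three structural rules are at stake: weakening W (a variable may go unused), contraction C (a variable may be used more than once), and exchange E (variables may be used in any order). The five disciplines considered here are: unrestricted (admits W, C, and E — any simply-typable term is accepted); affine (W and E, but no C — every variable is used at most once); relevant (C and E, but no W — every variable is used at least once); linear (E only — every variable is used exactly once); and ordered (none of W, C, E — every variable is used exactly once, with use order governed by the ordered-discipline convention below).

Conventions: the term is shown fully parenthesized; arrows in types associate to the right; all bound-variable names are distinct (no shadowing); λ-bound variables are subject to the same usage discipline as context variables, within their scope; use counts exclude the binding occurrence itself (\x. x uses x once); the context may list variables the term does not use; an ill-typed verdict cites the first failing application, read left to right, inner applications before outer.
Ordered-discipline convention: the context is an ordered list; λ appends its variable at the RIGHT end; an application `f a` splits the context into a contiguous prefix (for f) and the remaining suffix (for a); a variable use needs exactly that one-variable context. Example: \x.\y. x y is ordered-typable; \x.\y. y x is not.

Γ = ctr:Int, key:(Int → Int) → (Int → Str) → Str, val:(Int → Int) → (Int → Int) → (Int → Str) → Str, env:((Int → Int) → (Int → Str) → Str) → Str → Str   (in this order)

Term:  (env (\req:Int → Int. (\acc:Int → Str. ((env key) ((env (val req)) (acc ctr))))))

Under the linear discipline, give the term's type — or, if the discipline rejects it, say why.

not well-typed under linear — env ×3 used more than once (contraction)
variable uses: ctr: 1; key: 1; val: 1; env: 3; req [bound]: 1; acc [bound]: 1
use order (left to right): env, env, key, env, val, req, acc, ctr
typing: well-typed — term : Str → Str
summary: ordered ✗; linear ✗; affine ✗; relevant ✓; unrestricted ✓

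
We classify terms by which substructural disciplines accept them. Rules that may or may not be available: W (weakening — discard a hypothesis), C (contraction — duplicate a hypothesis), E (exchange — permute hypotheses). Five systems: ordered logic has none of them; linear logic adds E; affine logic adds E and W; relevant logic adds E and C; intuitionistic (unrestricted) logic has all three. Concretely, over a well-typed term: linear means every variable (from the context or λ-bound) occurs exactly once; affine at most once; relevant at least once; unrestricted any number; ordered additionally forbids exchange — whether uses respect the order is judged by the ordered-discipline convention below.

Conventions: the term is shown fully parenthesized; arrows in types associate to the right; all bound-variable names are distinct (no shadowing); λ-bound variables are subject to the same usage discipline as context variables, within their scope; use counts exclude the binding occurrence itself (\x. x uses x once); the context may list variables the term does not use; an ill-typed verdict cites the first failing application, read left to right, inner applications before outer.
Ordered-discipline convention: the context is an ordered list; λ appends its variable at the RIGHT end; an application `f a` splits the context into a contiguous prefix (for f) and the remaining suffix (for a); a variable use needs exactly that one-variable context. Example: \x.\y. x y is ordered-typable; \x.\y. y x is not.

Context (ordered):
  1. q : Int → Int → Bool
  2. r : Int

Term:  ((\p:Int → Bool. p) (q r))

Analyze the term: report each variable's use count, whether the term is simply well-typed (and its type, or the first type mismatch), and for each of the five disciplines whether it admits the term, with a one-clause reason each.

counts: q: 1×; r: 1×; p [bound]: 1×
use order (left to right): p, q, r
typing: the term checks, with type Int → Bool
ordered: ✓ — q, r, p: once each, no exchange needed
linear: ✓ — exactly-once usage across q, r, p
affine: ✓ — at most one use each (q, r, p)
relevant: ✓ — at least one use each (q, r, p)
unrestricted: ✓ — type-checks (Int → Bool) and nothing is barred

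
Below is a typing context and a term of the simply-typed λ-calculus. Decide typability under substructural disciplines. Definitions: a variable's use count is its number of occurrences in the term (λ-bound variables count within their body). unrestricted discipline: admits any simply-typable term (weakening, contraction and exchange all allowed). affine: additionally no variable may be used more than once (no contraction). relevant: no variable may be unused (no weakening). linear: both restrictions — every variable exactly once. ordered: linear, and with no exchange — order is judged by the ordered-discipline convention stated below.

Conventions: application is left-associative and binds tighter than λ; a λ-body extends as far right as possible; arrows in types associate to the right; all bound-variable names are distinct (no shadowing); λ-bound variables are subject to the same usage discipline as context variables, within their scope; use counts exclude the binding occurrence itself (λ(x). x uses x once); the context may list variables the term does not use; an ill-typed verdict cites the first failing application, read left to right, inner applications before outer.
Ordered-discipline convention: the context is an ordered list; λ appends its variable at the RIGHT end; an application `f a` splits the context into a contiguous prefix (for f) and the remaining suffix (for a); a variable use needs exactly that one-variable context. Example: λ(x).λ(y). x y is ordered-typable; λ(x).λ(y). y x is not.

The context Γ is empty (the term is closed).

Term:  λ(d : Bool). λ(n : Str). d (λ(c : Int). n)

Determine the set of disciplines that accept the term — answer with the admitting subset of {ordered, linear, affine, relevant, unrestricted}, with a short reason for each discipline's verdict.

admitted in: none
use counts: d [bound]: 1, n [bound]: 1, c [bound]: 0
left-to-right use order: d, n
typing: ill-typed: non-arrow in function slot: Bool
ordered ✗ (the type mismatch rejects it)
linear ✗ (not simply typable)
affine ✗ (fails simple typing)
relevant ✗ (a type mismatch blocks all five)
unrestricted ✗ (the type mismatch rejects it)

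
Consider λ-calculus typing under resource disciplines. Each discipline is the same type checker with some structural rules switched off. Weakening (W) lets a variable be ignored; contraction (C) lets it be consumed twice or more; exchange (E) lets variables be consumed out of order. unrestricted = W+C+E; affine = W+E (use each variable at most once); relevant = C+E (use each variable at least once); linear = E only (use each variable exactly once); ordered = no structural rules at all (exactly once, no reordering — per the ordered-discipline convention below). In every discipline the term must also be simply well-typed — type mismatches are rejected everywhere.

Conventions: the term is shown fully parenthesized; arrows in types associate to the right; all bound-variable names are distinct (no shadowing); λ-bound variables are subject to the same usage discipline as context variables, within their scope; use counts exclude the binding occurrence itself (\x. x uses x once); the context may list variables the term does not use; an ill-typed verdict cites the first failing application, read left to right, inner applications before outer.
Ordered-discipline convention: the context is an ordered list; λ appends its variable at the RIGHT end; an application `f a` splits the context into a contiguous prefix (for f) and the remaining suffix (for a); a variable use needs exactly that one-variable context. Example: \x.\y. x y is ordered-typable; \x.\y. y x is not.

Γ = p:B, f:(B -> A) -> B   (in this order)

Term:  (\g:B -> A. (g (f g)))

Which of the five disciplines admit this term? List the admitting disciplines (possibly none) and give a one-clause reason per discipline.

admitted in: unrestricted
counts: p ×0; f ×1; g (bound) ×2
left-to-right use order: g, f, g
typing: well-typed — term : (B -> A) -> A
ordered: ✗ — repeated use of g ×2; p left unused
linear: ✗ — repeated use of g ×2; p left unused
affine: ✗ — repeated use of g ×2
relevant: ✗ — p left unused
unrestricted: ✓ — type-checks ((B -> A) -> A) and nothing is barred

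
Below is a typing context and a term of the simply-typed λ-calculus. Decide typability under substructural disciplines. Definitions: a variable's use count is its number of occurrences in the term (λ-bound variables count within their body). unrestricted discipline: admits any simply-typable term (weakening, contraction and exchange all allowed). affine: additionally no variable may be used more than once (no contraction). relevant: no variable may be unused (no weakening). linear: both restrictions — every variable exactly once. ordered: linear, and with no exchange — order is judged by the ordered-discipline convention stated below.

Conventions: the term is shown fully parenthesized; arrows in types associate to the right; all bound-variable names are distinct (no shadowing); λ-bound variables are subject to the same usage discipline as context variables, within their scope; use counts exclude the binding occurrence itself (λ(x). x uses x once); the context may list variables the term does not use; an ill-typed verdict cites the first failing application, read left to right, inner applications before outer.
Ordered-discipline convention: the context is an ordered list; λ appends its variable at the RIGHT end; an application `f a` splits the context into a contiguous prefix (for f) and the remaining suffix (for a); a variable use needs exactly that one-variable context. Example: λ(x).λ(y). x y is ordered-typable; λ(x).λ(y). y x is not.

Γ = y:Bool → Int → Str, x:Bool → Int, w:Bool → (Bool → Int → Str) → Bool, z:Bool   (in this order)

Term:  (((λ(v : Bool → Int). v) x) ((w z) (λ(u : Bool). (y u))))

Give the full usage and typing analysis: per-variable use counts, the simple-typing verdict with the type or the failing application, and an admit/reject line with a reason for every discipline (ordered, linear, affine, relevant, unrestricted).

use counts: y ×1, x ×1, w ×1, z ×1, v [bound] ×1, u [bound] ×1
order of uses: v, x, w, z, y, u
typing: well-typed at Int
ordered ✗ (no contiguous prefix/suffix split fits v, x, w, z, y, u)
linear ✓ (y, x, w, z, v, u: one use apiece)
affine ✓ (y, x, w, z, v, u: no repeats, contraction unneeded)
relevant ✓ (y, x, w, z, v, u: all used, weakening unneeded)
unrestricted ✓ (type-checks (Int) and nothing is barred)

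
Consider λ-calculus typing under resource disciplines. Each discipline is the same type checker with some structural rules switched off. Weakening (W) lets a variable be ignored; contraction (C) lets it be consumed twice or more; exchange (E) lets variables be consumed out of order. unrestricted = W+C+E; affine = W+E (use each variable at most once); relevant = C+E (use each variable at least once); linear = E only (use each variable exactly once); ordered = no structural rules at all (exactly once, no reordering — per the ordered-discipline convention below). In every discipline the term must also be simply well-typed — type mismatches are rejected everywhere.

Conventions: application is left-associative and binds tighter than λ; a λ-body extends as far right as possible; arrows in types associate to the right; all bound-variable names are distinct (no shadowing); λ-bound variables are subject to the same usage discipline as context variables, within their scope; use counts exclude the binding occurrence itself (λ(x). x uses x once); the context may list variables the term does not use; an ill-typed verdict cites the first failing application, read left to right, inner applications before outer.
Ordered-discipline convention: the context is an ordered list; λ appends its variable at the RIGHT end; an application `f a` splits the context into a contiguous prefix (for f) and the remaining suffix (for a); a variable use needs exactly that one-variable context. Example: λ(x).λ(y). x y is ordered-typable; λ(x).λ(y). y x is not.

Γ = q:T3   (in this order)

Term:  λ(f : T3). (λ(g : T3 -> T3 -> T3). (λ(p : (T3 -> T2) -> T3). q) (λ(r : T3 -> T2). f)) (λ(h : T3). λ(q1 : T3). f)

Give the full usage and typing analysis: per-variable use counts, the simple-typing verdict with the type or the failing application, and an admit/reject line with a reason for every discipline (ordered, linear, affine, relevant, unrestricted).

usage: q: 1, f (bound): 2, g (bound): 0, p (bound): 0, r (bound): 0, h (bound): 0, q1 (bound): 0
order of uses: q, f, f
typing: well-typed — term : T3 -> T3
ordered: ✗, f ×2 used more than once (contraction); g, p, r, h, q1 never used (weakening)
linear: ✗, f ×2 used more than once (contraction); g, p, r, h, q1 never used (weakening)
affine: ✗, f ×2 used more than once (contraction)
relevant: ✗, g, p, r, h, q1 never used (weakening)
unrestricted: ✓, well-typed at T3 -> T3; no restrictions here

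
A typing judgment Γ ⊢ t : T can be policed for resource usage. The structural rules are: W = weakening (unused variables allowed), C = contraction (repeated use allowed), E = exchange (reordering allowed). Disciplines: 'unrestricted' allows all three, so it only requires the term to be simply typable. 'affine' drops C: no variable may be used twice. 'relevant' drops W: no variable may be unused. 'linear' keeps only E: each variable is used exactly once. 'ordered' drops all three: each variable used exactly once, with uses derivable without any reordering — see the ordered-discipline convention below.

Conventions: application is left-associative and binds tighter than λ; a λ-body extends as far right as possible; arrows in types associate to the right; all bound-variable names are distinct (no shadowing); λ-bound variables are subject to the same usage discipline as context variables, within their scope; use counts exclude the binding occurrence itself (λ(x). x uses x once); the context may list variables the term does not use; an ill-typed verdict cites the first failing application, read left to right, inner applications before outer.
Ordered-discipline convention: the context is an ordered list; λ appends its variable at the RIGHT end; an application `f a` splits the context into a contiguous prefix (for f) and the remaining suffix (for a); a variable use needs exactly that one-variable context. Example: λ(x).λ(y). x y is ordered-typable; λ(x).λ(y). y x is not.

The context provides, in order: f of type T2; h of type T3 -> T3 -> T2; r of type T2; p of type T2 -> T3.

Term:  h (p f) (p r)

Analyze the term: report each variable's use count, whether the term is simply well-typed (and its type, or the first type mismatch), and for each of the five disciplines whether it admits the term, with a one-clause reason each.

use counts: f ×1, h ×1, r ×1, p ×2
use order (left to right): h, p, f, p, r
typing: well-typed — term : T2
ordered: ✗, uses contraction: p ×2
linear: ✗, uses contraction: p ×2
affine: ✗, uses contraction: p ×2
relevant: ✓, at least one use each (f, h, r, p)
unrestricted: ✓, well-typed at T2; no restrictions here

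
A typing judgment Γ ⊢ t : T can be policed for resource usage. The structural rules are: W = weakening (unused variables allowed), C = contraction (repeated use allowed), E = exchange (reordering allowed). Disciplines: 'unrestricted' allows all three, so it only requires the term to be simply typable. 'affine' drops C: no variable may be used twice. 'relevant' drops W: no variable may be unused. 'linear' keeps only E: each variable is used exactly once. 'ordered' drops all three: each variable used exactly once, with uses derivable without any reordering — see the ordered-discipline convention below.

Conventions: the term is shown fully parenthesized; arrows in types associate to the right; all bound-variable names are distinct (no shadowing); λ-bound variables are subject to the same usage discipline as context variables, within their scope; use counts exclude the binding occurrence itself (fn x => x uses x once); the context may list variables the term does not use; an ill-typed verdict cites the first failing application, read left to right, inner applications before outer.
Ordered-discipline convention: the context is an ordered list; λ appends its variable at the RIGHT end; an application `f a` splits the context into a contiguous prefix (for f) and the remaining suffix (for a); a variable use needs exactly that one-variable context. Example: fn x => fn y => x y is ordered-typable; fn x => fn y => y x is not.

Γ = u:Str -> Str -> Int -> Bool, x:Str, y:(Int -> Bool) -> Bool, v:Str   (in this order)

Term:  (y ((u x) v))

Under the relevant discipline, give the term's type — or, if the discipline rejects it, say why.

term : Bool
variable uses: u: 1×, x: 1×, y: 1×, v: 1×
order of uses: y, u, x, v
typing: well-typed at Bool
across the five disciplines: ordered ✗ | linear ✓ | affine ✓ | relevant ✓ | unrestricted ✓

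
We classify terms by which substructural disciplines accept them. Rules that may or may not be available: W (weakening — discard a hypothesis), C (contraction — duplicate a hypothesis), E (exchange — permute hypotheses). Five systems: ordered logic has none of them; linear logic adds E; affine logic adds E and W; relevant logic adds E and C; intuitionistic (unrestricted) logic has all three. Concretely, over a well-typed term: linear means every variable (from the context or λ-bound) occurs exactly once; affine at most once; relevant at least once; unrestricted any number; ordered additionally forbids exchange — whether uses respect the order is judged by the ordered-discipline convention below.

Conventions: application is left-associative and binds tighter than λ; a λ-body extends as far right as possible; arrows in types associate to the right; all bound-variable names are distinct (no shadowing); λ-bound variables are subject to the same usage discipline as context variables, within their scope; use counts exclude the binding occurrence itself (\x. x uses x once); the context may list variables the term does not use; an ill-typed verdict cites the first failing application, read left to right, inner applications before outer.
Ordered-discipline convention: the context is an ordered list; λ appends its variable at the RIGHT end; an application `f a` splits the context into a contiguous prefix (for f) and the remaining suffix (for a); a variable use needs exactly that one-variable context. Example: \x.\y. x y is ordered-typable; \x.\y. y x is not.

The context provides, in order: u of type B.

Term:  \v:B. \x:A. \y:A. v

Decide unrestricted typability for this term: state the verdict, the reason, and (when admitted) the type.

yes — typability at B -> A -> A -> B is all that's needed; term : B -> A -> A -> B
counts: u=0, v [bound]=1, x [bound]=0, y [bound]=0
use order (left to right): v
typing: ✓ — B -> A -> A -> B
summary: ordered ✗, linear ✗, affine ✓, relevant ✗, unrestricted ✓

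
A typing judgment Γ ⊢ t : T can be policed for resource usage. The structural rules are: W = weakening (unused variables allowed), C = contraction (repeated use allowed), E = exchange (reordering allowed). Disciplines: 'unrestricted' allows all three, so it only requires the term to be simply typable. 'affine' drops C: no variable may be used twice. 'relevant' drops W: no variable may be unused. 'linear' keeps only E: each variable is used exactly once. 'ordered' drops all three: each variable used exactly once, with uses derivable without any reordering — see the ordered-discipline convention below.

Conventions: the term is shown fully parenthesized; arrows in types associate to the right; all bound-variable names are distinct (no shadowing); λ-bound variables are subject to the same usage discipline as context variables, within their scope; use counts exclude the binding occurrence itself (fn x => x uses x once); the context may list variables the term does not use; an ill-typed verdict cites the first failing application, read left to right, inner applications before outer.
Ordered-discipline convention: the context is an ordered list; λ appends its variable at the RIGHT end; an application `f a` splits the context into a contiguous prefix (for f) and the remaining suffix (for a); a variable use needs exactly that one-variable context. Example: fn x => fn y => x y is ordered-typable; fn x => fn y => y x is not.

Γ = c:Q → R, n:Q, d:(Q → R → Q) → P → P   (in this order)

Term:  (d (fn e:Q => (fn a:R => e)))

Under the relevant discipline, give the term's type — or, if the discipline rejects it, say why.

not well-typed under relevant — unused: c, n, a — weakening required
counts: c: 0×, n: 0×, d: 1×, e (λ-bound): 1×, a (λ-bound): 0×
order of uses: d, e
typing: well-typed at P → P
per-discipline verdicts: ordered ✗; linear ✗; affine ✓; relevant ✗; unrestricted ✓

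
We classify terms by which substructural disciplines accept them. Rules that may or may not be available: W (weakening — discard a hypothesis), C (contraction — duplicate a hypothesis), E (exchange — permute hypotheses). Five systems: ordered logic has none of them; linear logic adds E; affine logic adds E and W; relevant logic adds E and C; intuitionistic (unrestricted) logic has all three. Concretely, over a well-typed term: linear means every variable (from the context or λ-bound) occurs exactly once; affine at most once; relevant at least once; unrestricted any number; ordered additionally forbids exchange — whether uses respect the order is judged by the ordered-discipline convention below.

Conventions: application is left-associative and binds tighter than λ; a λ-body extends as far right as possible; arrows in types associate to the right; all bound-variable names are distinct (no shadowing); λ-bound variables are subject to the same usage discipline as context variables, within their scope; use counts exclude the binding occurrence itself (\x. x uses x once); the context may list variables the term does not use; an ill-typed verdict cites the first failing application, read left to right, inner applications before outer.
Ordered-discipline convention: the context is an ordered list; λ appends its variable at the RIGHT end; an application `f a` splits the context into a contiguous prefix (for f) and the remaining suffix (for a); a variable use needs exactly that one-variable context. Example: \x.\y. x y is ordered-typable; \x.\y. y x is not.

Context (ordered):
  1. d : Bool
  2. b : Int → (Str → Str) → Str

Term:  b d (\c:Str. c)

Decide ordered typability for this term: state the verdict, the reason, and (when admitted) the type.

no — the type mismatch rejects it
usage: d: 1×; b: 1×; c (λ-bound): 1×
uses in reading order: b, d, c
typing: ill-typed: an argument Bool mismatches the expected Int
per-discipline verdicts: ordered ✗, linear ✗, affine ✗, relevant ✗, unrestricted ✗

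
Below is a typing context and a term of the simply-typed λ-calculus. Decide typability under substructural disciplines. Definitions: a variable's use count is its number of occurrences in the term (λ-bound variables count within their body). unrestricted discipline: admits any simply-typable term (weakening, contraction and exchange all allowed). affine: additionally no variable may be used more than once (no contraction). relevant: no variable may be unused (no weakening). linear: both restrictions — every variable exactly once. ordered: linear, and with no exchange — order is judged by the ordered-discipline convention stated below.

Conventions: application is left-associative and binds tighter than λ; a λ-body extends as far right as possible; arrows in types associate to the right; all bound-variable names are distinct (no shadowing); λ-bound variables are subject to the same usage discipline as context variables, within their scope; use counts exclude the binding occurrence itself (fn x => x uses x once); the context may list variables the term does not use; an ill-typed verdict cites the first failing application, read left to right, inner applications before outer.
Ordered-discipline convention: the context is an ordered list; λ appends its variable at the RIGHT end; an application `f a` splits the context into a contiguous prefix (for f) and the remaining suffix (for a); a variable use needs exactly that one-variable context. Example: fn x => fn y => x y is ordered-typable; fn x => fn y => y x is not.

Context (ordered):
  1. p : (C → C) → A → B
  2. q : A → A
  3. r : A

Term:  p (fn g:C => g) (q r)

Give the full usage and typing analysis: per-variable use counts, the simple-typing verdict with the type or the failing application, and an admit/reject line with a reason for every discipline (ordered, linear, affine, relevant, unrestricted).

counts: p: 1; q: 1; r: 1; g [bound]: 1
use order (left to right): p, g, q, r
typing: ✓ — B
ordered: ✓ — one use each (p, q, r, g); ordered split holds
linear: ✓ — each of p, q, r, g used exactly once
affine: ✓ — none of p, q, r, g used more than once
relevant: ✓ — every one of p, q, r, g appears
unrestricted: ✓ — well-typed at B; no restrictions here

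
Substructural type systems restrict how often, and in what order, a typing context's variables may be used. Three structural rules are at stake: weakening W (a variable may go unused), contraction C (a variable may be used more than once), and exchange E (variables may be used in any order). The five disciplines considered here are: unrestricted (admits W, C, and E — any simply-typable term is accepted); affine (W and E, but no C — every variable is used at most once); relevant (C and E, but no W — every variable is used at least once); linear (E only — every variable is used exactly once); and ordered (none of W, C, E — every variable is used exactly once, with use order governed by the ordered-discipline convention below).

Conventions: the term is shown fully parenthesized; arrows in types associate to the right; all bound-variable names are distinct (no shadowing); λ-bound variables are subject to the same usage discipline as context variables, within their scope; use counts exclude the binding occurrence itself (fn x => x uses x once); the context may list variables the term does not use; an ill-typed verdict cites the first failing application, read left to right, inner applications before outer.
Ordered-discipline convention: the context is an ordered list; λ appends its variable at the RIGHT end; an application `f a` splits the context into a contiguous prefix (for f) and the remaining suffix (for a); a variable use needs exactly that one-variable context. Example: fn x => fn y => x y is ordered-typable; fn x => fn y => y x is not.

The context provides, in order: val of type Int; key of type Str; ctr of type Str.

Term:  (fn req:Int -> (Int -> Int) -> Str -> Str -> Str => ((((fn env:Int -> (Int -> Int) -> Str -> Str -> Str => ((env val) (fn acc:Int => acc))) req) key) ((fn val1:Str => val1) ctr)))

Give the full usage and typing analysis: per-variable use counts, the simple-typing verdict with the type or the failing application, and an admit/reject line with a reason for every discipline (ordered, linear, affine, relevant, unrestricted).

use counts: val=1, key=1, ctr=1, req [bound]=1, env [bound]=1, acc [bound]=1, val1 [bound]=1
left-to-right use order: env, val, acc, req, key, val1, ctr
typing: well-typed — term : (Int -> (Int -> Int) -> Str -> Str -> Str) -> Str
ordered: ✗, no ordered split (uses run env, val, acc, req, key, val1, ctr)
linear: ✓, exactly-once usage across val, key, ctr, req, env, acc, val1
affine: ✓, no duplicate uses among val, key, ctr, req, env, acc, val1
relevant: ✓, val, key, ctr, req, env, acc, val1: all used, weakening unneeded
unrestricted: ✓, type-checks ((Int -> (Int -> Int) -> Str -> Str -> Str) -> Str) and nothing is barred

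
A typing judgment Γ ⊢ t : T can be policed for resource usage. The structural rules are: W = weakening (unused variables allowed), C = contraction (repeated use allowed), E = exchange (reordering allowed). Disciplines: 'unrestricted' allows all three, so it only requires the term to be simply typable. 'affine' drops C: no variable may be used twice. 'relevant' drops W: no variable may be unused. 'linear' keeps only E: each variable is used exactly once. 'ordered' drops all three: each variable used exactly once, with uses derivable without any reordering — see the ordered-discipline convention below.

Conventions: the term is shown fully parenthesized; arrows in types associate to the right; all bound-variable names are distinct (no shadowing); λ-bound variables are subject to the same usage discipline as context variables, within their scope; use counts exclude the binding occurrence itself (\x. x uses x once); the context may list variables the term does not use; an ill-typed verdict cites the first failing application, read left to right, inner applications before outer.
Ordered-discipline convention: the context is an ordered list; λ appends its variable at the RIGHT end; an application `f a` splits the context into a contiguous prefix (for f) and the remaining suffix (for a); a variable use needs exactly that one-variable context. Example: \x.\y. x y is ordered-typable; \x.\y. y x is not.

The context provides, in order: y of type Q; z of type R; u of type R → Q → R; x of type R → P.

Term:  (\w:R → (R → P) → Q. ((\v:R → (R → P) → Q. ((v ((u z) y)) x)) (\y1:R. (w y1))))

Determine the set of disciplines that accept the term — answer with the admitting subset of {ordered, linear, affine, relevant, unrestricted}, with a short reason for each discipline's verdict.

accepted by: linear, affine, relevant, unrestricted
usage: y=1, z=1, u=1, x=1, w [bound]=1, v [bound]=1, y1 [bound]=1
use order (left to right): v, u, z, y, x, w, y1
typing: well-typed at (R → (R → P) → Q) → Q
ordered ✗ (no contiguous prefix/suffix split fits v, u, z, y, x, w, y1)
linear ✓ (exactly-once usage across y, z, u, x, w, v, y1)
affine ✓ (at most one use each (y, z, u, x, w, v, y1))
relevant ✓ (every one of y, z, u, x, w, v, y1 appears)
unrestricted ✓ (type-checks ((R → (R → P) → Q) → Q) and nothing is barred)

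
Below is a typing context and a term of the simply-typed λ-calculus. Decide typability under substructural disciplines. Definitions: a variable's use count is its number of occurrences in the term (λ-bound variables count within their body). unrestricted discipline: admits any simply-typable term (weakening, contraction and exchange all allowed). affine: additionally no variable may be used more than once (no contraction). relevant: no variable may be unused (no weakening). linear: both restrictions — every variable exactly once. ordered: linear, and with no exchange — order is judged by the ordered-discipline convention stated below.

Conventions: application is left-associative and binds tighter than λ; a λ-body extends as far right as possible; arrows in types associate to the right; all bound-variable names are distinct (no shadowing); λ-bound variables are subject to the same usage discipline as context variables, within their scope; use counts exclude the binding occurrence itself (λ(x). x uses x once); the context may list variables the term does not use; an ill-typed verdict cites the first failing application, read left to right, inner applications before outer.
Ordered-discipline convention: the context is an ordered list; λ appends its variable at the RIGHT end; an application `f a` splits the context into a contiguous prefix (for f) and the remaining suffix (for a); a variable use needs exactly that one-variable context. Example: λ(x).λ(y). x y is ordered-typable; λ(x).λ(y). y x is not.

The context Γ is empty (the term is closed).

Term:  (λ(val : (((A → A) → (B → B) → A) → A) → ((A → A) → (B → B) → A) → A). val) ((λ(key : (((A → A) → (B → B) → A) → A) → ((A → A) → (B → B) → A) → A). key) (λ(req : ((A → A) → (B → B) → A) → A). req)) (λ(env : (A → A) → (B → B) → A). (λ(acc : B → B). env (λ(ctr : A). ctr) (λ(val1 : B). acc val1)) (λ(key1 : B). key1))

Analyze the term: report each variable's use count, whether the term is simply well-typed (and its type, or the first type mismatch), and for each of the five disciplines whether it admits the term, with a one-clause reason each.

use counts: val [bound]: 1; key [bound]: 1; req [bound]: 1; env [bound]: 1; acc [bound]: 1; ctr [bound]: 1; val1 [bound]: 1; key1 [bound]: 1
uses in reading order: val, key, req, env, ctr, acc, val1, key1
typing: well-typed at ((A → A) → (B → B) → A) → A
ordered: ✓, val, key, req, env, acc, ctr, val1, key1: once each, no exchange needed
linear: ✓, val, key, req, env, acc, ctr, val1, key1: one use apiece
affine: ✓, no duplicate uses among val, key, req, env, acc, ctr, val1, key1
relevant: ✓, val, key, req, env, acc, ctr, val1, key1: all used, weakening unneeded
unrestricted: ✓, well-typed at ((A → A) → (B → B) → A) → A; no restrictions here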